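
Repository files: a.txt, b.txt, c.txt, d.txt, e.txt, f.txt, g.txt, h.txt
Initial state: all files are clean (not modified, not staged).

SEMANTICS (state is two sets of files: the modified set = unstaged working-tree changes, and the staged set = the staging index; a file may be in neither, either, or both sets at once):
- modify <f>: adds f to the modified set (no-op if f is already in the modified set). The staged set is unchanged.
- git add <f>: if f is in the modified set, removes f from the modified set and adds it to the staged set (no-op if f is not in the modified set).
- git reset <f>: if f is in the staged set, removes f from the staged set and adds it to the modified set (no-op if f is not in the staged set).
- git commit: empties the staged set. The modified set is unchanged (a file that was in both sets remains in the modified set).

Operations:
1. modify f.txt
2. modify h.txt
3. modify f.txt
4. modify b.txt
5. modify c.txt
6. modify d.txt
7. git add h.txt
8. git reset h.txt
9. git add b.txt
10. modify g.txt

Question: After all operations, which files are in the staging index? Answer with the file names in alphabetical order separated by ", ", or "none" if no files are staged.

Answer: b.txt

Derivation:
After op 1 (modify f.txt): modified={f.txt} staged={none}
After op 2 (modify h.txt): modified={f.txt, h.txt} staged={none}
After op 3 (modify f.txt): modified={f.txt, h.txt} staged={none}
After op 4 (modify b.txt): modified={b.txt, f.txt, h.txt} staged={none}
After op 5 (modify c.txt): modified={b.txt, c.txt, f.txt, h.txt} staged={none}
After op 6 (modify d.txt): modified={b.txt, c.txt, d.txt, f.txt, h.txt} staged={none}
After op 7 (git add h.txt): modified={b.txt, c.txt, d.txt, f.txt} staged={h.txt}
After op 8 (git reset h.txt): modified={b.txt, c.txt, d.txt, f.txt, h.txt} staged={none}
After op 9 (git add b.txt): modified={c.txt, d.txt, f.txt, h.txt} staged={b.txt}
After op 10 (modify g.txt): modified={c.txt, d.txt, f.txt, g.txt, h.txt} staged={b.txt}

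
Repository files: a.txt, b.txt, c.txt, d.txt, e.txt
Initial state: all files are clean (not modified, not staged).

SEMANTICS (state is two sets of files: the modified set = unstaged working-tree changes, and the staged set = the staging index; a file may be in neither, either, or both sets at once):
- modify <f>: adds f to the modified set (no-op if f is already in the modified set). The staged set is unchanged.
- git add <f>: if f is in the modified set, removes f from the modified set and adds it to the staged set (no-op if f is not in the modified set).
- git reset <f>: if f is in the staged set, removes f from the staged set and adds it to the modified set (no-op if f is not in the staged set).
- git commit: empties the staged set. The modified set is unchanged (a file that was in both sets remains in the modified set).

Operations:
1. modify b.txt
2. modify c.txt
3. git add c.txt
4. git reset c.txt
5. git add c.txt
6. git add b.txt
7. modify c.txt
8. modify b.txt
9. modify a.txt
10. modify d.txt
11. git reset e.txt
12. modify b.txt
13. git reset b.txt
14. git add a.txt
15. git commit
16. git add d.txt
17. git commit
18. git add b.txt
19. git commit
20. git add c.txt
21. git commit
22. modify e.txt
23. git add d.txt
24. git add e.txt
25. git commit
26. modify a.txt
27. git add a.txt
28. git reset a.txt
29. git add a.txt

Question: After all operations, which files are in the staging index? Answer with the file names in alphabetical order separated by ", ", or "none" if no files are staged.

Answer: a.txt

Derivation:
After op 1 (modify b.txt): modified={b.txt} staged={none}
After op 2 (modify c.txt): modified={b.txt, c.txt} staged={none}
After op 3 (git add c.txt): modified={b.txt} staged={c.txt}
After op 4 (git reset c.txt): modified={b.txt, c.txt} staged={none}
After op 5 (git add c.txt): modified={b.txt} staged={c.txt}
After op 6 (git add b.txt): modified={none} staged={b.txt, c.txt}
After op 7 (modify c.txt): modified={c.txt} staged={b.txt, c.txt}
After op 8 (modify b.txt): modified={b.txt, c.txt} staged={b.txt, c.txt}
After op 9 (modify a.txt): modified={a.txt, b.txt, c.txt} staged={b.txt, c.txt}
After op 10 (modify d.txt): modified={a.txt, b.txt, c.txt, d.txt} staged={b.txt, c.txt}
After op 11 (git reset e.txt): modified={a.txt, b.txt, c.txt, d.txt} staged={b.txt, c.txt}
After op 12 (modify b.txt): modified={a.txt, b.txt, c.txt, d.txt} staged={b.txt, c.txt}
After op 13 (git reset b.txt): modified={a.txt, b.txt, c.txt, d.txt} staged={c.txt}
After op 14 (git add a.txt): modified={b.txt, c.txt, d.txt} staged={a.txt, c.txt}
After op 15 (git commit): modified={b.txt, c.txt, d.txt} staged={none}
After op 16 (git add d.txt): modified={b.txt, c.txt} staged={d.txt}
After op 17 (git commit): modified={b.txt, c.txt} staged={none}
After op 18 (git add b.txt): modified={c.txt} staged={b.txt}
After op 19 (git commit): modified={c.txt} staged={none}
After op 20 (git add c.txt): modified={none} staged={c.txt}
After op 21 (git commit): modified={none} staged={none}
After op 22 (modify e.txt): modified={e.txt} staged={none}
After op 23 (git add d.txt): modified={e.txt} staged={none}
After op 24 (git add e.txt): modified={none} staged={e.txt}
After op 25 (git commit): modified={none} staged={none}
After op 26 (modify a.txt): modified={a.txt} staged={none}
After op 27 (git add a.txt): modified={none} staged={a.txt}
After op 28 (git reset a.txt): modified={a.txt} staged={none}
After op 29 (git add a.txt): modified={none} staged={a.txt}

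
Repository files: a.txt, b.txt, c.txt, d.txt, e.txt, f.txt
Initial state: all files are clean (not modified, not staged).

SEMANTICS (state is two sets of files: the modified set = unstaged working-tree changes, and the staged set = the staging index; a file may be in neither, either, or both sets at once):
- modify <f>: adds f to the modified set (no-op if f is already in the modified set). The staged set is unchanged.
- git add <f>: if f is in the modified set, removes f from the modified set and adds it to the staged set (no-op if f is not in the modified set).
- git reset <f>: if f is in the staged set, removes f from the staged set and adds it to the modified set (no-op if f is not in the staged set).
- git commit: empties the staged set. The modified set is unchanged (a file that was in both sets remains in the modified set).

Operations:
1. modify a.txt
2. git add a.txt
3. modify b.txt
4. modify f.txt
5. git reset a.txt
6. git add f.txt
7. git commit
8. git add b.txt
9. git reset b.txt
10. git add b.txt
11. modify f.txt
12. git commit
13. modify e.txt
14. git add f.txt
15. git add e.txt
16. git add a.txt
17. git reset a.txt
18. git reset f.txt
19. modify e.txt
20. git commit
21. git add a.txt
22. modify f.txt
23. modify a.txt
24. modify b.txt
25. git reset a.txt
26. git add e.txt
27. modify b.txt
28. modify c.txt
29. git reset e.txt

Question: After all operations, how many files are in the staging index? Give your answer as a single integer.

After op 1 (modify a.txt): modified={a.txt} staged={none}
After op 2 (git add a.txt): modified={none} staged={a.txt}
After op 3 (modify b.txt): modified={b.txt} staged={a.txt}
After op 4 (modify f.txt): modified={b.txt, f.txt} staged={a.txt}
After op 5 (git reset a.txt): modified={a.txt, b.txt, f.txt} staged={none}
After op 6 (git add f.txt): modified={a.txt, b.txt} staged={f.txt}
After op 7 (git commit): modified={a.txt, b.txt} staged={none}
After op 8 (git add b.txt): modified={a.txt} staged={b.txt}
After op 9 (git reset b.txt): modified={a.txt, b.txt} staged={none}
After op 10 (git add b.txt): modified={a.txt} staged={b.txt}
After op 11 (modify f.txt): modified={a.txt, f.txt} staged={b.txt}
After op 12 (git commit): modified={a.txt, f.txt} staged={none}
After op 13 (modify e.txt): modified={a.txt, e.txt, f.txt} staged={none}
After op 14 (git add f.txt): modified={a.txt, e.txt} staged={f.txt}
After op 15 (git add e.txt): modified={a.txt} staged={e.txt, f.txt}
After op 16 (git add a.txt): modified={none} staged={a.txt, e.txt, f.txt}
After op 17 (git reset a.txt): modified={a.txt} staged={e.txt, f.txt}
After op 18 (git reset f.txt): modified={a.txt, f.txt} staged={e.txt}
After op 19 (modify e.txt): modified={a.txt, e.txt, f.txt} staged={e.txt}
After op 20 (git commit): modified={a.txt, e.txt, f.txt} staged={none}
After op 21 (git add a.txt): modified={e.txt, f.txt} staged={a.txt}
After op 22 (modify f.txt): modified={e.txt, f.txt} staged={a.txt}
After op 23 (modify a.txt): modified={a.txt, e.txt, f.txt} staged={a.txt}
After op 24 (modify b.txt): modified={a.txt, b.txt, e.txt, f.txt} staged={a.txt}
After op 25 (git reset a.txt): modified={a.txt, b.txt, e.txt, f.txt} staged={none}
After op 26 (git add e.txt): modified={a.txt, b.txt, f.txt} staged={e.txt}
After op 27 (modify b.txt): modified={a.txt, b.txt, f.txt} staged={e.txt}
After op 28 (modify c.txt): modified={a.txt, b.txt, c.txt, f.txt} staged={e.txt}
After op 29 (git reset e.txt): modified={a.txt, b.txt, c.txt, e.txt, f.txt} staged={none}
Final staged set: {none} -> count=0

Answer: 0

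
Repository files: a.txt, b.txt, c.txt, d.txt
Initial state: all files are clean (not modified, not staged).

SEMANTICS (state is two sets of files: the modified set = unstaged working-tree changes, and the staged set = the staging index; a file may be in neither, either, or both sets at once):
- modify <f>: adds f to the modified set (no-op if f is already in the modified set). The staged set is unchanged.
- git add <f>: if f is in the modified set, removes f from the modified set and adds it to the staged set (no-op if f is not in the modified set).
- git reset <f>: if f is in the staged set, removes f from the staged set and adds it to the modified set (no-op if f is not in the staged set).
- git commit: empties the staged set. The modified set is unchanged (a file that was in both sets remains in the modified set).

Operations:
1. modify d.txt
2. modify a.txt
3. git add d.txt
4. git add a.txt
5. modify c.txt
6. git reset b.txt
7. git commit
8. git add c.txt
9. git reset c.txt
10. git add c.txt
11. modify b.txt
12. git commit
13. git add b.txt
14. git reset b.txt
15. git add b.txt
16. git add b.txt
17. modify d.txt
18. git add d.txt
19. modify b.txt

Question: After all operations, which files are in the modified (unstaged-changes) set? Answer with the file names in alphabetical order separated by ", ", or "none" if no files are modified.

Answer: b.txt

Derivation:
After op 1 (modify d.txt): modified={d.txt} staged={none}
After op 2 (modify a.txt): modified={a.txt, d.txt} staged={none}
After op 3 (git add d.txt): modified={a.txt} staged={d.txt}
After op 4 (git add a.txt): modified={none} staged={a.txt, d.txt}
After op 5 (modify c.txt): modified={c.txt} staged={a.txt, d.txt}
After op 6 (git reset b.txt): modified={c.txt} staged={a.txt, d.txt}
After op 7 (git commit): modified={c.txt} staged={none}
After op 8 (git add c.txt): modified={none} staged={c.txt}
After op 9 (git reset c.txt): modified={c.txt} staged={none}
After op 10 (git add c.txt): modified={none} staged={c.txt}
After op 11 (modify b.txt): modified={b.txt} staged={c.txt}
After op 12 (git commit): modified={b.txt} staged={none}
After op 13 (git add b.txt): modified={none} staged={b.txt}
After op 14 (git reset b.txt): modified={b.txt} staged={none}
After op 15 (git add b.txt): modified={none} staged={b.txt}
After op 16 (git add b.txt): modified={none} staged={b.txt}
After op 17 (modify d.txt): modified={d.txt} staged={b.txt}
After op 18 (git add d.txt): modified={none} staged={b.txt, d.txt}
After op 19 (modify b.txt): modified={b.txt} staged={b.txt, d.txt}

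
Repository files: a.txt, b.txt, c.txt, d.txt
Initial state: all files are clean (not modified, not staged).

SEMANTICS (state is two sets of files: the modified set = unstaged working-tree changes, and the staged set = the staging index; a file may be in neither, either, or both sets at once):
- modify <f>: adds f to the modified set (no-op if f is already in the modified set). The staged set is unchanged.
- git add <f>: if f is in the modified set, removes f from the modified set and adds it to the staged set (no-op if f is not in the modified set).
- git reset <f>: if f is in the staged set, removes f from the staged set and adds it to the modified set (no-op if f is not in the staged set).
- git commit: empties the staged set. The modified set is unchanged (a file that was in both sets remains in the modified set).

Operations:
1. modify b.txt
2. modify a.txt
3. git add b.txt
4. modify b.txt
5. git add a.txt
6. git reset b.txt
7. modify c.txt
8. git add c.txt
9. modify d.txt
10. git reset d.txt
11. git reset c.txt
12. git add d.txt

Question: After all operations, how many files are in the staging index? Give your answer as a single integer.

Answer: 2

Derivation:
After op 1 (modify b.txt): modified={b.txt} staged={none}
After op 2 (modify a.txt): modified={a.txt, b.txt} staged={none}
After op 3 (git add b.txt): modified={a.txt} staged={b.txt}
After op 4 (modify b.txt): modified={a.txt, b.txt} staged={b.txt}
After op 5 (git add a.txt): modified={b.txt} staged={a.txt, b.txt}
After op 6 (git reset b.txt): modified={b.txt} staged={a.txt}
After op 7 (modify c.txt): modified={b.txt, c.txt} staged={a.txt}
After op 8 (git add c.txt): modified={b.txt} staged={a.txt, c.txt}
After op 9 (modify d.txt): modified={b.txt, d.txt} staged={a.txt, c.txt}
After op 10 (git reset d.txt): modified={b.txt, d.txt} staged={a.txt, c.txt}
After op 11 (git reset c.txt): modified={b.txt, c.txt, d.txt} staged={a.txt}
After op 12 (git add d.txt): modified={b.txt, c.txt} staged={a.txt, d.txt}
Final staged set: {a.txt, d.txt} -> count=2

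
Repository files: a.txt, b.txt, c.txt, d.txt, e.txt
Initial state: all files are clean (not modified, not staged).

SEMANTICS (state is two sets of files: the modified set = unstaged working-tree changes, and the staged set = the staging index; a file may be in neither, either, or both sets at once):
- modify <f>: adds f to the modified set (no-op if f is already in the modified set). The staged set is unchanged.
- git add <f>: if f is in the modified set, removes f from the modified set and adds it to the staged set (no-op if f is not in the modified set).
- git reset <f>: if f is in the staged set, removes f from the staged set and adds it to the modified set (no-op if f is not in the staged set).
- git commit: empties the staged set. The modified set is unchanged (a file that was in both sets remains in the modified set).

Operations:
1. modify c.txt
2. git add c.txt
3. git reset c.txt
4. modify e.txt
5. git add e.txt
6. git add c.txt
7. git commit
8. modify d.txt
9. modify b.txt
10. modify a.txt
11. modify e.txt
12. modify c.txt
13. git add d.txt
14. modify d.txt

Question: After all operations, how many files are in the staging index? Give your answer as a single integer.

After op 1 (modify c.txt): modified={c.txt} staged={none}
After op 2 (git add c.txt): modified={none} staged={c.txt}
After op 3 (git reset c.txt): modified={c.txt} staged={none}
After op 4 (modify e.txt): modified={c.txt, e.txt} staged={none}
After op 5 (git add e.txt): modified={c.txt} staged={e.txt}
After op 6 (git add c.txt): modified={none} staged={c.txt, e.txt}
After op 7 (git commit): modified={none} staged={none}
After op 8 (modify d.txt): modified={d.txt} staged={none}
After op 9 (modify b.txt): modified={b.txt, d.txt} staged={none}
After op 10 (modify a.txt): modified={a.txt, b.txt, d.txt} staged={none}
After op 11 (modify e.txt): modified={a.txt, b.txt, d.txt, e.txt} staged={none}
After op 12 (modify c.txt): modified={a.txt, b.txt, c.txt, d.txt, e.txt} staged={none}
After op 13 (git add d.txt): modified={a.txt, b.txt, c.txt, e.txt} staged={d.txt}
After op 14 (modify d.txt): modified={a.txt, b.txt, c.txt, d.txt, e.txt} staged={d.txt}
Final staged set: {d.txt} -> count=1

Answer: 1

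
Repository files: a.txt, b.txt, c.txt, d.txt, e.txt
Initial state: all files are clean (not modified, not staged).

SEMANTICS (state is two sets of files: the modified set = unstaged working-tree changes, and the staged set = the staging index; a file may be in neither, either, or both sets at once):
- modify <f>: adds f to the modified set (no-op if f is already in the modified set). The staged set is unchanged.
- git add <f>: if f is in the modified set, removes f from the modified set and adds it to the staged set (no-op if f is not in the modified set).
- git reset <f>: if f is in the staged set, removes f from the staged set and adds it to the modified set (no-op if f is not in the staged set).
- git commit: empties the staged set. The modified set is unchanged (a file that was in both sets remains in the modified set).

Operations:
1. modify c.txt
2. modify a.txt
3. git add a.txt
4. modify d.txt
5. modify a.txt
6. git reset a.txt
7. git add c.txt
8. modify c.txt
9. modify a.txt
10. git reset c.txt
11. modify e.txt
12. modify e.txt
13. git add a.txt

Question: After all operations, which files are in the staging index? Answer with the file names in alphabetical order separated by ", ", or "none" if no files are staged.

After op 1 (modify c.txt): modified={c.txt} staged={none}
After op 2 (modify a.txt): modified={a.txt, c.txt} staged={none}
After op 3 (git add a.txt): modified={c.txt} staged={a.txt}
After op 4 (modify d.txt): modified={c.txt, d.txt} staged={a.txt}
After op 5 (modify a.txt): modified={a.txt, c.txt, d.txt} staged={a.txt}
After op 6 (git reset a.txt): modified={a.txt, c.txt, d.txt} staged={none}
After op 7 (git add c.txt): modified={a.txt, d.txt} staged={c.txt}
After op 8 (modify c.txt): modified={a.txt, c.txt, d.txt} staged={c.txt}
After op 9 (modify a.txt): modified={a.txt, c.txt, d.txt} staged={c.txt}
After op 10 (git reset c.txt): modified={a.txt, c.txt, d.txt} staged={none}
After op 11 (modify e.txt): modified={a.txt, c.txt, d.txt, e.txt} staged={none}
After op 12 (modify e.txt): modified={a.txt, c.txt, d.txt, e.txt} staged={none}
After op 13 (git add a.txt): modified={c.txt, d.txt, e.txt} staged={a.txt}

Answer: a.txt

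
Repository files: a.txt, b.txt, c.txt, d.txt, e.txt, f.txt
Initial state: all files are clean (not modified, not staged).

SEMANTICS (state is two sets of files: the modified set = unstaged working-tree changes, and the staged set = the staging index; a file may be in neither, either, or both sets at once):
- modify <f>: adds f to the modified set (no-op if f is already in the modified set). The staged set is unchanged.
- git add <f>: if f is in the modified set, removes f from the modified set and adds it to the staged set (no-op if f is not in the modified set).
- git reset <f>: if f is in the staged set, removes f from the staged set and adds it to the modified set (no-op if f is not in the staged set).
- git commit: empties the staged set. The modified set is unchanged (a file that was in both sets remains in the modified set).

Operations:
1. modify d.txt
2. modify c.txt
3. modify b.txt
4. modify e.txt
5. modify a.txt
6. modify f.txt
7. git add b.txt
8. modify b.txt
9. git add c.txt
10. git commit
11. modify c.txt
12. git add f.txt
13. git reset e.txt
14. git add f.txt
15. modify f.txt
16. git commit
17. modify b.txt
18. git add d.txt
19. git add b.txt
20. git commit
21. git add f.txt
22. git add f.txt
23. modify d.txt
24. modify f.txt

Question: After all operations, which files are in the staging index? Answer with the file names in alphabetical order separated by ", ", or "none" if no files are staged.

After op 1 (modify d.txt): modified={d.txt} staged={none}
After op 2 (modify c.txt): modified={c.txt, d.txt} staged={none}
After op 3 (modify b.txt): modified={b.txt, c.txt, d.txt} staged={none}
After op 4 (modify e.txt): modified={b.txt, c.txt, d.txt, e.txt} staged={none}
After op 5 (modify a.txt): modified={a.txt, b.txt, c.txt, d.txt, e.txt} staged={none}
After op 6 (modify f.txt): modified={a.txt, b.txt, c.txt, d.txt, e.txt, f.txt} staged={none}
After op 7 (git add b.txt): modified={a.txt, c.txt, d.txt, e.txt, f.txt} staged={b.txt}
After op 8 (modify b.txt): modified={a.txt, b.txt, c.txt, d.txt, e.txt, f.txt} staged={b.txt}
After op 9 (git add c.txt): modified={a.txt, b.txt, d.txt, e.txt, f.txt} staged={b.txt, c.txt}
After op 10 (git commit): modified={a.txt, b.txt, d.txt, e.txt, f.txt} staged={none}
After op 11 (modify c.txt): modified={a.txt, b.txt, c.txt, d.txt, e.txt, f.txt} staged={none}
After op 12 (git add f.txt): modified={a.txt, b.txt, c.txt, d.txt, e.txt} staged={f.txt}
After op 13 (git reset e.txt): modified={a.txt, b.txt, c.txt, d.txt, e.txt} staged={f.txt}
After op 14 (git add f.txt): modified={a.txt, b.txt, c.txt, d.txt, e.txt} staged={f.txt}
After op 15 (modify f.txt): modified={a.txt, b.txt, c.txt, d.txt, e.txt, f.txt} staged={f.txt}
After op 16 (git commit): modified={a.txt, b.txt, c.txt, d.txt, e.txt, f.txt} staged={none}
After op 17 (modify b.txt): modified={a.txt, b.txt, c.txt, d.txt, e.txt, f.txt} staged={none}
After op 18 (git add d.txt): modified={a.txt, b.txt, c.txt, e.txt, f.txt} staged={d.txt}
After op 19 (git add b.txt): modified={a.txt, c.txt, e.txt, f.txt} staged={b.txt, d.txt}
After op 20 (git commit): modified={a.txt, c.txt, e.txt, f.txt} staged={none}
After op 21 (git add f.txt): modified={a.txt, c.txt, e.txt} staged={f.txt}
After op 22 (git add f.txt): modified={a.txt, c.txt, e.txt} staged={f.txt}
After op 23 (modify d.txt): modified={a.txt, c.txt, d.txt, e.txt} staged={f.txt}
After op 24 (modify f.txt): modified={a.txt, c.txt, d.txt, e.txt, f.txt} staged={f.txt}

Answer: f.txt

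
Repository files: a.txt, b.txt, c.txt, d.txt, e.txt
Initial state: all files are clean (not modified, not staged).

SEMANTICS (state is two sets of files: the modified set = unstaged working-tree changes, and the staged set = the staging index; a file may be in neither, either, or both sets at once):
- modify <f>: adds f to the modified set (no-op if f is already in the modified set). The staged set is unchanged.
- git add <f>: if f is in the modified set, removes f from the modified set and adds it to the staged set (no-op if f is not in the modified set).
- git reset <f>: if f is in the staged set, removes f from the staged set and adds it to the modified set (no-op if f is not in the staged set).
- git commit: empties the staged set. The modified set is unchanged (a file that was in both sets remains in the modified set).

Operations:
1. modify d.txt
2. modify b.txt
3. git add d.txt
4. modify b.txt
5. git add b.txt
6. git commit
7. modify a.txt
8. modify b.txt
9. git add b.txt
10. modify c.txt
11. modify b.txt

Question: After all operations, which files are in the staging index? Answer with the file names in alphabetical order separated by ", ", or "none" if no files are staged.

After op 1 (modify d.txt): modified={d.txt} staged={none}
After op 2 (modify b.txt): modified={b.txt, d.txt} staged={none}
After op 3 (git add d.txt): modified={b.txt} staged={d.txt}
After op 4 (modify b.txt): modified={b.txt} staged={d.txt}
After op 5 (git add b.txt): modified={none} staged={b.txt, d.txt}
After op 6 (git commit): modified={none} staged={none}
After op 7 (modify a.txt): modified={a.txt} staged={none}
After op 8 (modify b.txt): modified={a.txt, b.txt} staged={none}
After op 9 (git add b.txt): modified={a.txt} staged={b.txt}
After op 10 (modify c.txt): modified={a.txt, c.txt} staged={b.txt}
After op 11 (modify b.txt): modified={a.txt, b.txt, c.txt} staged={b.txt}

Answer: b.txt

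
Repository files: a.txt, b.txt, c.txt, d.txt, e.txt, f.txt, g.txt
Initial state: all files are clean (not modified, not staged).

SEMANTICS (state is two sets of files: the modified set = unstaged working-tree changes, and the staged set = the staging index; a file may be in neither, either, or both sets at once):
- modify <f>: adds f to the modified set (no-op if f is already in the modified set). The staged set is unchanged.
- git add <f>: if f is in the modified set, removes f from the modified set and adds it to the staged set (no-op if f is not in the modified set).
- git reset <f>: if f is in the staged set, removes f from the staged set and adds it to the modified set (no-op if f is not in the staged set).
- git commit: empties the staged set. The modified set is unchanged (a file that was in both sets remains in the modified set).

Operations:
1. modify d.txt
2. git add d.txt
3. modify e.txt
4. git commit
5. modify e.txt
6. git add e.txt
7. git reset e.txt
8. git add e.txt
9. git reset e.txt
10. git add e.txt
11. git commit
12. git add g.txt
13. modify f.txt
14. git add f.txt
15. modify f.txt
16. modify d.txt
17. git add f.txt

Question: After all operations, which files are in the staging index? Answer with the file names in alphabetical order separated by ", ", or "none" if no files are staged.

Answer: f.txt

Derivation:
After op 1 (modify d.txt): modified={d.txt} staged={none}
After op 2 (git add d.txt): modified={none} staged={d.txt}
After op 3 (modify e.txt): modified={e.txt} staged={d.txt}
After op 4 (git commit): modified={e.txt} staged={none}
After op 5 (modify e.txt): modified={e.txt} staged={none}
After op 6 (git add e.txt): modified={none} staged={e.txt}
After op 7 (git reset e.txt): modified={e.txt} staged={none}
After op 8 (git add e.txt): modified={none} staged={e.txt}
After op 9 (git reset e.txt): modified={e.txt} staged={none}
After op 10 (git add e.txt): modified={none} staged={e.txt}
After op 11 (git commit): modified={none} staged={none}
After op 12 (git add g.txt): modified={none} staged={none}
After op 13 (modify f.txt): modified={f.txt} staged={none}
After op 14 (git add f.txt): modified={none} staged={f.txt}
After op 15 (modify f.txt): modified={f.txt} staged={f.txt}
After op 16 (modify d.txt): modified={d.txt, f.txt} staged={f.txt}
After op 17 (git add f.txt): modified={d.txt} staged={f.txt}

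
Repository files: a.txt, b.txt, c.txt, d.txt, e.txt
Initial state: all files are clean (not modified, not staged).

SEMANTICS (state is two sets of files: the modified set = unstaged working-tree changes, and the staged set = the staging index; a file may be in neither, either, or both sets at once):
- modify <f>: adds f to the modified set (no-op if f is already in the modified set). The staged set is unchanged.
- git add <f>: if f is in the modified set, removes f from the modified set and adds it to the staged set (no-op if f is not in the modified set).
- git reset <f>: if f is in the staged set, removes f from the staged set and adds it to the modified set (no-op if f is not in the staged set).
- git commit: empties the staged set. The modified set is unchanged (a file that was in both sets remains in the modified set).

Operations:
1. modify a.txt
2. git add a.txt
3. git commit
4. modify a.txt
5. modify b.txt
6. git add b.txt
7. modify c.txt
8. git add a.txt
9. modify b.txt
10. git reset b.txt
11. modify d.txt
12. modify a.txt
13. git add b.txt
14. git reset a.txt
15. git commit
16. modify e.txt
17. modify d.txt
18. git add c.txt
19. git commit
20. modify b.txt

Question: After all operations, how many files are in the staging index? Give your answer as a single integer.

Answer: 0

Derivation:
After op 1 (modify a.txt): modified={a.txt} staged={none}
After op 2 (git add a.txt): modified={none} staged={a.txt}
After op 3 (git commit): modified={none} staged={none}
After op 4 (modify a.txt): modified={a.txt} staged={none}
After op 5 (modify b.txt): modified={a.txt, b.txt} staged={none}
After op 6 (git add b.txt): modified={a.txt} staged={b.txt}
After op 7 (modify c.txt): modified={a.txt, c.txt} staged={b.txt}
After op 8 (git add a.txt): modified={c.txt} staged={a.txt, b.txt}
After op 9 (modify b.txt): modified={b.txt, c.txt} staged={a.txt, b.txt}
After op 10 (git reset b.txt): modified={b.txt, c.txt} staged={a.txt}
After op 11 (modify d.txt): modified={b.txt, c.txt, d.txt} staged={a.txt}
After op 12 (modify a.txt): modified={a.txt, b.txt, c.txt, d.txt} staged={a.txt}
After op 13 (git add b.txt): modified={a.txt, c.txt, d.txt} staged={a.txt, b.txt}
After op 14 (git reset a.txt): modified={a.txt, c.txt, d.txt} staged={b.txt}
After op 15 (git commit): modified={a.txt, c.txt, d.txt} staged={none}
After op 16 (modify e.txt): modified={a.txt, c.txt, d.txt, e.txt} staged={none}
After op 17 (modify d.txt): modified={a.txt, c.txt, d.txt, e.txt} staged={none}
After op 18 (git add c.txt): modified={a.txt, d.txt, e.txt} staged={c.txt}
After op 19 (git commit): modified={a.txt, d.txt, e.txt} staged={none}
After op 20 (modify b.txt): modified={a.txt, b.txt, d.txt, e.txt} staged={none}
Final staged set: {none} -> count=0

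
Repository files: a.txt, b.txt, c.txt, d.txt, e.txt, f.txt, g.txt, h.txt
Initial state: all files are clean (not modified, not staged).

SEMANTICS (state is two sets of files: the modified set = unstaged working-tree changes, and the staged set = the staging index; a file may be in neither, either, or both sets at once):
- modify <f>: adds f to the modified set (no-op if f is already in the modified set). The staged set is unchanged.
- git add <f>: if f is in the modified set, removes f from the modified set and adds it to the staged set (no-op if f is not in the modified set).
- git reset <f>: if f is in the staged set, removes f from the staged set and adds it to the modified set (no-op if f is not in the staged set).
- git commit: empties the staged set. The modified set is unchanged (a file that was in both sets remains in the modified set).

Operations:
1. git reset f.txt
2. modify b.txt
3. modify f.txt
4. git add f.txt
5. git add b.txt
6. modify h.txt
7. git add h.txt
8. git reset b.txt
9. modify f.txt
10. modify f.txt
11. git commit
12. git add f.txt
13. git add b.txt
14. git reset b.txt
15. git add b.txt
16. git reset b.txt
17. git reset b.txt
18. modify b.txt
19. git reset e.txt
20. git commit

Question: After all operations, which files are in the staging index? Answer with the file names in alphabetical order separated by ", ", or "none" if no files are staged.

Answer: none

Derivation:
After op 1 (git reset f.txt): modified={none} staged={none}
After op 2 (modify b.txt): modified={b.txt} staged={none}
After op 3 (modify f.txt): modified={b.txt, f.txt} staged={none}
After op 4 (git add f.txt): modified={b.txt} staged={f.txt}
After op 5 (git add b.txt): modified={none} staged={b.txt, f.txt}
After op 6 (modify h.txt): modified={h.txt} staged={b.txt, f.txt}
After op 7 (git add h.txt): modified={none} staged={b.txt, f.txt, h.txt}
After op 8 (git reset b.txt): modified={b.txt} staged={f.txt, h.txt}
After op 9 (modify f.txt): modified={b.txt, f.txt} staged={f.txt, h.txt}
After op 10 (modify f.txt): modified={b.txt, f.txt} staged={f.txt, h.txt}
After op 11 (git commit): modified={b.txt, f.txt} staged={none}
After op 12 (git add f.txt): modified={b.txt} staged={f.txt}
After op 13 (git add b.txt): modified={none} staged={b.txt, f.txt}
After op 14 (git reset b.txt): modified={b.txt} staged={f.txt}
After op 15 (git add b.txt): modified={none} staged={b.txt, f.txt}
After op 16 (git reset b.txt): modified={b.txt} staged={f.txt}
After op 17 (git reset b.txt): modified={b.txt} staged={f.txt}
After op 18 (modify b.txt): modified={b.txt} staged={f.txt}
After op 19 (git reset e.txt): modified={b.txt} staged={f.txt}
After op 20 (git commit): modified={b.txt} staged={none}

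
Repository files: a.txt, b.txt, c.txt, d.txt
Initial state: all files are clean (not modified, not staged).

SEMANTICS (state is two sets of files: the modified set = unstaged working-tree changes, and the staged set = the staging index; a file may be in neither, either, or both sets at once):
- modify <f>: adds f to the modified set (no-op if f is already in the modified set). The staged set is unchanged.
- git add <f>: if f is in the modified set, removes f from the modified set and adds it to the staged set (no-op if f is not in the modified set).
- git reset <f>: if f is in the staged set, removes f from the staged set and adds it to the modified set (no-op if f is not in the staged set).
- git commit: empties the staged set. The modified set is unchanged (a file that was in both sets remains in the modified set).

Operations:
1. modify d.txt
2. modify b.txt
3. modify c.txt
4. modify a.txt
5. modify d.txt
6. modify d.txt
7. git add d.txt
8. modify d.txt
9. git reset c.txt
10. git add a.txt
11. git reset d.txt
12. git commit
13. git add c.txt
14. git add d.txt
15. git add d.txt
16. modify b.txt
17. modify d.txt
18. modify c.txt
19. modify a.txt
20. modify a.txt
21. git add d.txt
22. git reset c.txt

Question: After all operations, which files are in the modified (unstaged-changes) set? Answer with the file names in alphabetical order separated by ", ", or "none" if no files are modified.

After op 1 (modify d.txt): modified={d.txt} staged={none}
After op 2 (modify b.txt): modified={b.txt, d.txt} staged={none}
After op 3 (modify c.txt): modified={b.txt, c.txt, d.txt} staged={none}
After op 4 (modify a.txt): modified={a.txt, b.txt, c.txt, d.txt} staged={none}
After op 5 (modify d.txt): modified={a.txt, b.txt, c.txt, d.txt} staged={none}
After op 6 (modify d.txt): modified={a.txt, b.txt, c.txt, d.txt} staged={none}
After op 7 (git add d.txt): modified={a.txt, b.txt, c.txt} staged={d.txt}
After op 8 (modify d.txt): modified={a.txt, b.txt, c.txt, d.txt} staged={d.txt}
After op 9 (git reset c.txt): modified={a.txt, b.txt, c.txt, d.txt} staged={d.txt}
After op 10 (git add a.txt): modified={b.txt, c.txt, d.txt} staged={a.txt, d.txt}
After op 11 (git reset d.txt): modified={b.txt, c.txt, d.txt} staged={a.txt}
After op 12 (git commit): modified={b.txt, c.txt, d.txt} staged={none}
After op 13 (git add c.txt): modified={b.txt, d.txt} staged={c.txt}
After op 14 (git add d.txt): modified={b.txt} staged={c.txt, d.txt}
After op 15 (git add d.txt): modified={b.txt} staged={c.txt, d.txt}
After op 16 (modify b.txt): modified={b.txt} staged={c.txt, d.txt}
After op 17 (modify d.txt): modified={b.txt, d.txt} staged={c.txt, d.txt}
After op 18 (modify c.txt): modified={b.txt, c.txt, d.txt} staged={c.txt, d.txt}
After op 19 (modify a.txt): modified={a.txt, b.txt, c.txt, d.txt} staged={c.txt, d.txt}
After op 20 (modify a.txt): modified={a.txt, b.txt, c.txt, d.txt} staged={c.txt, d.txt}
After op 21 (git add d.txt): modified={a.txt, b.txt, c.txt} staged={c.txt, d.txt}
After op 22 (git reset c.txt): modified={a.txt, b.txt, c.txt} staged={d.txt}

Answer: a.txt, b.txt, c.txt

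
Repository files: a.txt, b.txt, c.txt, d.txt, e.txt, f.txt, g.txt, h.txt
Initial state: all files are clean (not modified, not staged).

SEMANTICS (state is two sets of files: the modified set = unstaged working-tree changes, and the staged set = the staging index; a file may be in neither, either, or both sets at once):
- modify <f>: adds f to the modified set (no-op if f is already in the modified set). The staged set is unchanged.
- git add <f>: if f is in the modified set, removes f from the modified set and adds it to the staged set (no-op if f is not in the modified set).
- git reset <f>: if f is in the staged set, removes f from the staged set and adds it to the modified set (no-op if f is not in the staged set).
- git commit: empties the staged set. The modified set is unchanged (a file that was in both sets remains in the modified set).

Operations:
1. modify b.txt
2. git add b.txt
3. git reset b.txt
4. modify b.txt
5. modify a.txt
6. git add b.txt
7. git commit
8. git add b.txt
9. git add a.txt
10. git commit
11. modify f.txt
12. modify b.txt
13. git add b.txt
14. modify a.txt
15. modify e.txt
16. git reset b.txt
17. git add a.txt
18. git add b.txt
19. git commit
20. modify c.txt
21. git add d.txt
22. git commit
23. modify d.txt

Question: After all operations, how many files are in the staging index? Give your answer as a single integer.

After op 1 (modify b.txt): modified={b.txt} staged={none}
After op 2 (git add b.txt): modified={none} staged={b.txt}
After op 3 (git reset b.txt): modified={b.txt} staged={none}
After op 4 (modify b.txt): modified={b.txt} staged={none}
After op 5 (modify a.txt): modified={a.txt, b.txt} staged={none}
After op 6 (git add b.txt): modified={a.txt} staged={b.txt}
After op 7 (git commit): modified={a.txt} staged={none}
After op 8 (git add b.txt): modified={a.txt} staged={none}
After op 9 (git add a.txt): modified={none} staged={a.txt}
After op 10 (git commit): modified={none} staged={none}
After op 11 (modify f.txt): modified={f.txt} staged={none}
After op 12 (modify b.txt): modified={b.txt, f.txt} staged={none}
After op 13 (git add b.txt): modified={f.txt} staged={b.txt}
After op 14 (modify a.txt): modified={a.txt, f.txt} staged={b.txt}
After op 15 (modify e.txt): modified={a.txt, e.txt, f.txt} staged={b.txt}
After op 16 (git reset b.txt): modified={a.txt, b.txt, e.txt, f.txt} staged={none}
After op 17 (git add a.txt): modified={b.txt, e.txt, f.txt} staged={a.txt}
After op 18 (git add b.txt): modified={e.txt, f.txt} staged={a.txt, b.txt}
After op 19 (git commit): modified={e.txt, f.txt} staged={none}
After op 20 (modify c.txt): modified={c.txt, e.txt, f.txt} staged={none}
After op 21 (git add d.txt): modified={c.txt, e.txt, f.txt} staged={none}
After op 22 (git commit): modified={c.txt, e.txt, f.txt} staged={none}
After op 23 (modify d.txt): modified={c.txt, d.txt, e.txt, f.txt} staged={none}
Final staged set: {none} -> count=0

Answer: 0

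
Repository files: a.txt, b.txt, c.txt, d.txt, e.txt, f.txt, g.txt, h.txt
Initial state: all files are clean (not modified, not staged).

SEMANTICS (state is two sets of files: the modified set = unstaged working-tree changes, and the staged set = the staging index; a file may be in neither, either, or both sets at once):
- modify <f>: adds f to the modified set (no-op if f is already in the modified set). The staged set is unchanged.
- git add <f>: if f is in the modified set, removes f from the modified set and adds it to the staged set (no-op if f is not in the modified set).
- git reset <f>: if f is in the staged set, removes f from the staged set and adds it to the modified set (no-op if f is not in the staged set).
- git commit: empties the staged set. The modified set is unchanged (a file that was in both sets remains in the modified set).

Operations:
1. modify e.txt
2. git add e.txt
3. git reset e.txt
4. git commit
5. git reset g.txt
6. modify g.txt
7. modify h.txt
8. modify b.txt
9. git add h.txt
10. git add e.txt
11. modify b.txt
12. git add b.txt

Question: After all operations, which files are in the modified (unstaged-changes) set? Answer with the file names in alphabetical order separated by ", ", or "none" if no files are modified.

Answer: g.txt

Derivation:
After op 1 (modify e.txt): modified={e.txt} staged={none}
After op 2 (git add e.txt): modified={none} staged={e.txt}
After op 3 (git reset e.txt): modified={e.txt} staged={none}
After op 4 (git commit): modified={e.txt} staged={none}
After op 5 (git reset g.txt): modified={e.txt} staged={none}
After op 6 (modify g.txt): modified={e.txt, g.txt} staged={none}
After op 7 (modify h.txt): modified={e.txt, g.txt, h.txt} staged={none}
After op 8 (modify b.txt): modified={b.txt, e.txt, g.txt, h.txt} staged={none}
After op 9 (git add h.txt): modified={b.txt, e.txt, g.txt} staged={h.txt}
After op 10 (git add e.txt): modified={b.txt, g.txt} staged={e.txt, h.txt}
After op 11 (modify b.txt): modified={b.txt, g.txt} staged={e.txt, h.txt}
After op 12 (git add b.txt): modified={g.txt} staged={b.txt, e.txt, h.txt}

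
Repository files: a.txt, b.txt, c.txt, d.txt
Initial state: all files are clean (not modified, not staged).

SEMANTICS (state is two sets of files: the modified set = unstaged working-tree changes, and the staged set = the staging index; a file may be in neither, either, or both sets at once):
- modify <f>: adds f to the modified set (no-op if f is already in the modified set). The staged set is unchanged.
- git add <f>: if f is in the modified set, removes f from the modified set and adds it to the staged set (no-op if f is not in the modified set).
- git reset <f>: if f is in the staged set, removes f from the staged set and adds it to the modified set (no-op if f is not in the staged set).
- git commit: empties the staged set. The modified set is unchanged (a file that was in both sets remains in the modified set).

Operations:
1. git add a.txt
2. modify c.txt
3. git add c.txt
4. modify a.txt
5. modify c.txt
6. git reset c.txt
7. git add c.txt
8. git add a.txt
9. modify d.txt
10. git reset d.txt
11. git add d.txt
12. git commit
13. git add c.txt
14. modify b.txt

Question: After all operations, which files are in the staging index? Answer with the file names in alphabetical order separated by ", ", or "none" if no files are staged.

Answer: none

Derivation:
After op 1 (git add a.txt): modified={none} staged={none}
After op 2 (modify c.txt): modified={c.txt} staged={none}
After op 3 (git add c.txt): modified={none} staged={c.txt}
After op 4 (modify a.txt): modified={a.txt} staged={c.txt}
After op 5 (modify c.txt): modified={a.txt, c.txt} staged={c.txt}
After op 6 (git reset c.txt): modified={a.txt, c.txt} staged={none}
After op 7 (git add c.txt): modified={a.txt} staged={c.txt}
After op 8 (git add a.txt): modified={none} staged={a.txt, c.txt}
After op 9 (modify d.txt): modified={d.txt} staged={a.txt, c.txt}
After op 10 (git reset d.txt): modified={d.txt} staged={a.txt, c.txt}
After op 11 (git add d.txt): modified={none} staged={a.txt, c.txt, d.txt}
After op 12 (git commit): modified={none} staged={none}
After op 13 (git add c.txt): modified={none} staged={none}
After op 14 (modify b.txt): modified={b.txt} staged={none}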